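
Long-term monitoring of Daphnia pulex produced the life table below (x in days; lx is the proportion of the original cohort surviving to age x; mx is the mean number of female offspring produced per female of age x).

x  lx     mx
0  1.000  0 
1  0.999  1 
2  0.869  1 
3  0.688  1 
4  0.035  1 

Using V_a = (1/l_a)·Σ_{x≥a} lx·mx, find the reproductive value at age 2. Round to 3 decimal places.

1.832

lx·mx for x ≥ 2: 0.869, 0.688, 0.035 → sum = 1.592
V_2 = 1.592 / l_2 = 1.592 / 0.869 = 1.831991… → 1.832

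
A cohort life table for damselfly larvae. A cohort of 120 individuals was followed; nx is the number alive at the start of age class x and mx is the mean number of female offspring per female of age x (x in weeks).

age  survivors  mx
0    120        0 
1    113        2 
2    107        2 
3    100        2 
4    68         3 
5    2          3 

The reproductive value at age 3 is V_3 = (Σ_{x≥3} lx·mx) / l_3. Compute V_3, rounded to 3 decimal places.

4.100

lx = nx/n0 = nx/120: 1, 0.94167…, 0.89167…, 0.83333…, 0.56667…, 0.01667…
lx·mx for x ≥ 3: 1.666667…, 1.7…, 0.05… → sum = 3.416667…
V_3 = 3.416667… / l_3 = 3.416667… / 0.833333… = 4.1… → 4.100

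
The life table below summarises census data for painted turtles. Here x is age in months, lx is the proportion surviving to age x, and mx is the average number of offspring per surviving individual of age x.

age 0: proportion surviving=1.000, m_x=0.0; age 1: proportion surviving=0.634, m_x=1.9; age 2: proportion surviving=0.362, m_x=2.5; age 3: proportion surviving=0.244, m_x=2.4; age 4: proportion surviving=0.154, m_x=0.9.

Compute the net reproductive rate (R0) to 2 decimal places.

lx·mx by age: 0, 1.2046, 0.905, 0.5856, 0.1386
R0 = Σ lx·mx = 2.8338 → 2.83

2.83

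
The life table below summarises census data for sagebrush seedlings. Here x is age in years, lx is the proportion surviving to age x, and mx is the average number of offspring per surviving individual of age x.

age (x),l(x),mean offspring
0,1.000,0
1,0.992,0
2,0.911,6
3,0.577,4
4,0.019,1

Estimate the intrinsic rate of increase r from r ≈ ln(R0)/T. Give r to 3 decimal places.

0.892

R0 = Σ lx·mx = 0 + 0 + 5.466 + 2.308 + 0.019 = 7.793
Σ x·lx·mx = 17.932; T = 17.932/7.793 = 2.30104…
r ≈ ln(R0)/T = ln(7.793)/2.30104… = 0.8923… → 0.892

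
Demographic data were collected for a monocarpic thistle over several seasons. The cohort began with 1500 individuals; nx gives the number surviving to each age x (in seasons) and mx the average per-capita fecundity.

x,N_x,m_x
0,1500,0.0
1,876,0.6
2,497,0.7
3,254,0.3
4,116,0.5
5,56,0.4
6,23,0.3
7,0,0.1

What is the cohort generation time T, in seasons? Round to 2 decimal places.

lx = nx/n0 = nx/1500: 1, 0.584, 0.33133…, 0.16933…, 0.07733…, 0.03733…, 0.01533…, 0
lx·mx: 0, 0.3504, 0.231933…, 0.0508…, 0.038667…, 0.014933…, 0.0046…, 0 → R0 = 0.691333…
x·lx·mx: 0, 0.3504, 0.463867…, 0.1524…, 0.154667…, 0.074667…, 0.0276…, 0 → Σ = 1.2236…
T = 1.2236… / 0.691333… = 1.769913… → 1.77

1.77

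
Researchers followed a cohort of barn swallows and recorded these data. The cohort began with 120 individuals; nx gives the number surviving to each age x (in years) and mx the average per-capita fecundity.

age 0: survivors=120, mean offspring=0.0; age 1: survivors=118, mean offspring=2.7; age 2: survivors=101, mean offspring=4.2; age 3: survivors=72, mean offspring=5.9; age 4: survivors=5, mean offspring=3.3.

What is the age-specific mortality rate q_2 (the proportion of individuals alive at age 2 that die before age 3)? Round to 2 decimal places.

0.29

lx = nx/n0 = nx/120: 1, 0.98333…, 0.84167…, 0.6, 0.04167…
q_2 = (l_2 − l_3) / l_2 = (0.841667… − 0.6) / 0.841667…
     = 0.241667… / 0.841667… = 0.287129… → 0.29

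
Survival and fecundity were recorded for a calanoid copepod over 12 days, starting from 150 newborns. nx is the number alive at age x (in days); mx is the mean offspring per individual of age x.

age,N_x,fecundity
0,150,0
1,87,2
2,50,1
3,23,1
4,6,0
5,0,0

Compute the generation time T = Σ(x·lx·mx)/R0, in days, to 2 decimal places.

1.39

lx = nx/n0 = nx/150: 1, 0.58, 0.33333…, 0.15333…, 0.04, 0
lx·mx: 0, 1.16, 0.333333…, 0.153333…, 0, 0 → R0 = 1.646667…
x·lx·mx: 0, 1.16, 0.666667…, 0.46…, 0, 0 → Σ = 2.286667…
T = 2.286667… / 1.646667… = 1.388664… → 1.39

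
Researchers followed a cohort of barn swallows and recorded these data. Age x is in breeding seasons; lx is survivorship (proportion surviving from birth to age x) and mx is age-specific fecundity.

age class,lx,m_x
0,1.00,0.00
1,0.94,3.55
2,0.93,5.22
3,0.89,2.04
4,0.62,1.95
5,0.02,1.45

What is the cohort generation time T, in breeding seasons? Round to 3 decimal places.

2.087

lx·mx: 0, 3.337, 4.8546, 1.8156, 1.209, 0.029 → R0 = 11.2452
x·lx·mx: 0, 3.337, 9.7092, 5.4468, 4.836, 0.145 → Σ = 23.474
T = 23.474 / 11.2452 = 2.087468… → 2.087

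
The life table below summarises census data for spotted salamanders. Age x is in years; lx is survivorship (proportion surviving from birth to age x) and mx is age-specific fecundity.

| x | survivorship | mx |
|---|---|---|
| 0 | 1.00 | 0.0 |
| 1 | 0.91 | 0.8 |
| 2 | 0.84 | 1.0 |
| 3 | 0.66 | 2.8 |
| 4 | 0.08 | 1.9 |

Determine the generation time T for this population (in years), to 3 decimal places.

lx·mx: 0, 0.728, 0.84, 1.848, 0.152 → R0 = 3.568
x·lx·mx: 0, 0.728, 1.68, 5.544, 0.608 → Σ = 8.56
T = 8.56 / 3.568 = 2.399103… → 2.399

2.399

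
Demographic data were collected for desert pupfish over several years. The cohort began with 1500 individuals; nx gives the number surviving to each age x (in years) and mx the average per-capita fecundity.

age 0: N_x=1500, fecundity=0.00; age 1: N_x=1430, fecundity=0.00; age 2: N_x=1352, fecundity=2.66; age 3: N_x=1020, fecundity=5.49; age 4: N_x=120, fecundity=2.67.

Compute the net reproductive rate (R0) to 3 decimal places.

lx = nx/n0 = nx/1500: 1, 0.95333…, 0.90133…, 0.68, 0.08
lx·mx by age: 0, 0, 2.397547…, 3.7332, 0.2136
R0 = Σ lx·mx = 6.344347… → 6.344

6.344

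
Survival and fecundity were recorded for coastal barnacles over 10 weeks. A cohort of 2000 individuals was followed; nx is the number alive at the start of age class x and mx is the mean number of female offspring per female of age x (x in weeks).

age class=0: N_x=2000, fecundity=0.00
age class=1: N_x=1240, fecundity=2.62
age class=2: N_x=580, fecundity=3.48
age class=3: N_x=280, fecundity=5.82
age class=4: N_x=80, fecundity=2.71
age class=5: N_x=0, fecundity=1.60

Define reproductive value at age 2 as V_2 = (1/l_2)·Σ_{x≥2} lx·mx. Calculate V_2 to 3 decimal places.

lx = nx/n0 = nx/2000: 1, 0.62, 0.29, 0.14, 0.04, 0
lx·mx for x ≥ 2: 1.0092, 0.8148, 0.1084, 0 → sum = 1.9324
V_2 = 1.9324 / l_2 = 1.9324 / 0.29 = 6.663448… → 6.663

6.663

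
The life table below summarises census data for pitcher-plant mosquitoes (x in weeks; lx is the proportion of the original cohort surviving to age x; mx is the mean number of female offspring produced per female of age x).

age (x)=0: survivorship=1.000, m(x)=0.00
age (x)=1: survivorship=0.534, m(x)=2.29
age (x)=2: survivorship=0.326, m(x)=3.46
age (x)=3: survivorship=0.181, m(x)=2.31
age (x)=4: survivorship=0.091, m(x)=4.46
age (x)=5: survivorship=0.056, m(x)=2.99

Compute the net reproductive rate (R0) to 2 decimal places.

3.34

lx·mx by age: 0, 1.22286, 1.12796, 0.41811, 0.40586, 0.16744
R0 = Σ lx·mx = 3.34223 → 3.34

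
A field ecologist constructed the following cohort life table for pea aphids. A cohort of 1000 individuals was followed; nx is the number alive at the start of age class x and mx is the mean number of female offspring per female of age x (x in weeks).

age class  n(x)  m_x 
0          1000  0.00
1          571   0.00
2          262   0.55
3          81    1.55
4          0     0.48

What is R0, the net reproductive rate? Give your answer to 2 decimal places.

0.27

lx = nx/n0 = nx/1000: 1, 0.571, 0.262, 0.081, 0
lx·mx by age: 0, 0, 0.1441, 0.12555, 0
R0 = Σ lx·mx = 0.26965 → 0.27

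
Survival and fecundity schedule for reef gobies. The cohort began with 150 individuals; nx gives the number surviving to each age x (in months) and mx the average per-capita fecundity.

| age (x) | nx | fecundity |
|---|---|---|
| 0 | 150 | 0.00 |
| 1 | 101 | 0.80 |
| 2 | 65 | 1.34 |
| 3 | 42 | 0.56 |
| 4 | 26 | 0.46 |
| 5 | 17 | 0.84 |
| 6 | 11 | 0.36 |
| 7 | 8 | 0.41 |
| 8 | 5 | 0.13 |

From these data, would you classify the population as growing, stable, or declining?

lx = nx/n0 = nx/150: 1, 0.67333…, 0.43333…, 0.28, 0.17333…, 0.11333…, 0.07333…, 0.05333…, 0.03333…
R0 = Σ lx·mx = 0 + 0.538667… + 0.580667… + 0.1568 + 0.079733… + 0.0952… + 0.0264… + 0.021867… + 0.004333… = 1.503667…
R0 > 1, so the population is growing.

growing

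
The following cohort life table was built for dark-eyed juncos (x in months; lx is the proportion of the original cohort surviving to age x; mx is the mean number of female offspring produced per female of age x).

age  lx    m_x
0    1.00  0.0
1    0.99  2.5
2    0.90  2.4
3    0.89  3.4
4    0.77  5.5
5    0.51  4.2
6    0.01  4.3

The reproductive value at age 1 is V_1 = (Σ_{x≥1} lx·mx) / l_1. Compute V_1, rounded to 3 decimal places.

lx·mx for x ≥ 1: 2.475, 2.16, 3.026, 4.235, 2.142, 0.043 → sum = 14.081
V_1 = 14.081 / l_1 = 14.081 / 0.99 = 14.223232… → 14.223

14.223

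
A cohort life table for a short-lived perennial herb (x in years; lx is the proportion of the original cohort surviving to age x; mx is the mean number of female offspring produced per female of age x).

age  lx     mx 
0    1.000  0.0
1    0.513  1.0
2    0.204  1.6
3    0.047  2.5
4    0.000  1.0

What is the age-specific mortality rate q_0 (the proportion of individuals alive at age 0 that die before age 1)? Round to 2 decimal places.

q_0 = (l_0 − l_1) / l_0 = (1 − 0.513) / 1
     = 0.487 / 1 = 0.487 → 0.49

0.49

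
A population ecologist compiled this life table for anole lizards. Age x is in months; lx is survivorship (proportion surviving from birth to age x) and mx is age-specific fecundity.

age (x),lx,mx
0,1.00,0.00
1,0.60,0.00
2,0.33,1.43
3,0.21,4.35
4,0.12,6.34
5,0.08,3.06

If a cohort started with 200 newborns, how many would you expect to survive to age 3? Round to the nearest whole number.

Expected survivors = N0 · l_3 = 200 × 0.21 = 42 → 42

42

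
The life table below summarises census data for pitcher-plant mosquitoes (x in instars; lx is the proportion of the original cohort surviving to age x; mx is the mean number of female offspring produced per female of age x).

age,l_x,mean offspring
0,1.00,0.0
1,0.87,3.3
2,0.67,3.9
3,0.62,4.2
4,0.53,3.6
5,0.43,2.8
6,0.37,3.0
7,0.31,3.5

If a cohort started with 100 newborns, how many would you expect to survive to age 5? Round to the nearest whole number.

43

Expected survivors = N0 · l_5 = 100 × 0.43 = 43 → 43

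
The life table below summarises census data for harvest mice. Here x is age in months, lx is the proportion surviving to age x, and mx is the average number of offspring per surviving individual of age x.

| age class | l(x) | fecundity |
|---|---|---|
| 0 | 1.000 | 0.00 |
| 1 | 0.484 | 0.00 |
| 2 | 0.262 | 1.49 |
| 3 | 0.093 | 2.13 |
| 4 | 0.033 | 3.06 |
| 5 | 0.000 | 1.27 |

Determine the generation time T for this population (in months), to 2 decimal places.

lx·mx: 0, 0, 0.39038, 0.19809, 0.10098, 0 → R0 = 0.68945
x·lx·mx: 0, 0, 0.78076, 0.59427, 0.40392, 0 → Σ = 1.77895
T = 1.77895 / 0.68945 = 2.580245… → 2.58

2.58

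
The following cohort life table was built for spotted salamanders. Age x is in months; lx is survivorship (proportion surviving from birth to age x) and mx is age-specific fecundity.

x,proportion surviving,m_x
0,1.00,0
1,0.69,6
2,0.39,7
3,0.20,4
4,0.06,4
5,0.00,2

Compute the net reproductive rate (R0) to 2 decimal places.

7.91

lx·mx by age: 0, 4.14, 2.73, 0.8, 0.24, 0
R0 = Σ lx·mx = 7.91 → 7.91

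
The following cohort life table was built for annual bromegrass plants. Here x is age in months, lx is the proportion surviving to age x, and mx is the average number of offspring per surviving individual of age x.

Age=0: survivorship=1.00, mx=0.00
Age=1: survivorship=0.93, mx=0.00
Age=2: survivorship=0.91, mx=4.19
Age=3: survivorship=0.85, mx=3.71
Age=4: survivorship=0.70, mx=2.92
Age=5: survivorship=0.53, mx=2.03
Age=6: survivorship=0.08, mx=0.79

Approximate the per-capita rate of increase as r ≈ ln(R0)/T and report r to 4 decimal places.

0.7582

R0 = Σ lx·mx = 0 + 0 + 3.8129 + 3.1535 + 2.044 + 1.0759 + 0.0632 = 10.1495
Σ x·lx·mx = 31.021; T = 31.021/10.1495 = 3.05641…
r ≈ ln(R0)/T = ln(10.1495)/3.05641… = 0.758219… → 0.7582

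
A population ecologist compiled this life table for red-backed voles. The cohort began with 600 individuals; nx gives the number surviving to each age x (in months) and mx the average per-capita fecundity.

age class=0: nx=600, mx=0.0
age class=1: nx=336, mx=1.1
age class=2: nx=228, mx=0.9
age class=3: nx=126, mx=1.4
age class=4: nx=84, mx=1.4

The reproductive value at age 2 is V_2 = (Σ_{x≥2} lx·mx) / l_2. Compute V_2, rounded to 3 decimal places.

2.189

lx = nx/n0 = nx/600: 1, 0.56, 0.38, 0.21, 0.14
lx·mx for x ≥ 2: 0.342, 0.294, 0.196 → sum = 0.832
V_2 = 0.832 / l_2 = 0.832 / 0.38 = 2.189474… → 2.189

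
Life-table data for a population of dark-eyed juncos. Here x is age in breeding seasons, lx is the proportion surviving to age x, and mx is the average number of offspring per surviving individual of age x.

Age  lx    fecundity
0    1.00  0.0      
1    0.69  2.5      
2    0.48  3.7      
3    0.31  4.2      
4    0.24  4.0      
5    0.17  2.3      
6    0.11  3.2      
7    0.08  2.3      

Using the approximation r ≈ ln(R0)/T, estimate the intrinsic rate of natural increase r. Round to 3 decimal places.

R0 = Σ lx·mx = 0 + 1.725 + 1.776 + 1.302 + 0.96 + 0.391 + 0.352 + 0.184 = 6.69
Σ x·lx·mx = 18.378; T = 18.378/6.69 = 2.74709…
r ≈ ln(R0)/T = ln(6.69)/2.74709… = 0.69187… → 0.692

0.692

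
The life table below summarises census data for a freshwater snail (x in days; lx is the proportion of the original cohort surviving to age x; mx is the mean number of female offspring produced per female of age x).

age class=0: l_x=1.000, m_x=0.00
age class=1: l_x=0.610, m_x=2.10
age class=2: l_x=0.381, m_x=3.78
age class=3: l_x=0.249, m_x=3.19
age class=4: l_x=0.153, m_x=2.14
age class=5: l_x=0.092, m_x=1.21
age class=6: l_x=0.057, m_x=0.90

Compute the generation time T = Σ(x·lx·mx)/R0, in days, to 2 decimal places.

lx·mx: 0, 1.281, 1.44018, 0.79431, 0.32742, 0.11132, 0.0513 → R0 = 4.00553
x·lx·mx: 0, 1.281, 2.88036, 2.38293, 1.30968, 0.5566, 0.3078 → Σ = 8.71837
T = 8.71837 / 4.00553 = 2.176583… → 2.18

2.18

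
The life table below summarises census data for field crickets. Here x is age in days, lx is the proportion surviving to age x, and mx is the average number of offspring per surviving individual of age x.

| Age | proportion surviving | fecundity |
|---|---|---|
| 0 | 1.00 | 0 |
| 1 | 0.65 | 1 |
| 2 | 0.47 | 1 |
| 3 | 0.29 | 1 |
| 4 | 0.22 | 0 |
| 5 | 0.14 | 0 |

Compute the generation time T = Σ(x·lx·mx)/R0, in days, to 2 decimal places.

1.74

lx·mx: 0, 0.65, 0.47, 0.29, 0, 0 → R0 = 1.41
x·lx·mx: 0, 0.65, 0.94, 0.87, 0, 0 → Σ = 2.46
T = 2.46 / 1.41 = 1.744681… → 1.74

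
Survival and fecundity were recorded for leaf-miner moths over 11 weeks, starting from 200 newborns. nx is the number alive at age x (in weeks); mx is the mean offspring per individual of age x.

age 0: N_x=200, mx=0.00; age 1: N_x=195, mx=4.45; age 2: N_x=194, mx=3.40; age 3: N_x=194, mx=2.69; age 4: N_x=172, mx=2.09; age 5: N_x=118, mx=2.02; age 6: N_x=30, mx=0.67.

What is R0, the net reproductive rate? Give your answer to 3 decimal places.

lx = nx/n0 = nx/200: 1, 0.975, 0.97, 0.97, 0.86, 0.59, 0.15
lx·mx by age: 0, 4.33875, 3.298, 2.6093, 1.7974, 1.1918, 0.1005
R0 = Σ lx·mx = 13.33575 → 13.336

13.336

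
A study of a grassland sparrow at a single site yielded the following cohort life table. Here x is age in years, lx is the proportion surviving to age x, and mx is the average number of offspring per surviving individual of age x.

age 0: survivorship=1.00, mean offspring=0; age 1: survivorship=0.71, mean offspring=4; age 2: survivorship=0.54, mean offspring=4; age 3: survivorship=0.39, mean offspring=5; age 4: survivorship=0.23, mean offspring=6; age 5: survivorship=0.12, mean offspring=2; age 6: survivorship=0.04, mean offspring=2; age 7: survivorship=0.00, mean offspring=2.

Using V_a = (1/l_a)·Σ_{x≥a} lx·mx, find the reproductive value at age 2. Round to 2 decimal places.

10.76

lx·mx for x ≥ 2: 2.16, 1.95, 1.38, 0.24, 0.08, 0 → sum = 5.81
V_2 = 5.81 / l_2 = 5.81 / 0.54 = 10.759259… → 10.76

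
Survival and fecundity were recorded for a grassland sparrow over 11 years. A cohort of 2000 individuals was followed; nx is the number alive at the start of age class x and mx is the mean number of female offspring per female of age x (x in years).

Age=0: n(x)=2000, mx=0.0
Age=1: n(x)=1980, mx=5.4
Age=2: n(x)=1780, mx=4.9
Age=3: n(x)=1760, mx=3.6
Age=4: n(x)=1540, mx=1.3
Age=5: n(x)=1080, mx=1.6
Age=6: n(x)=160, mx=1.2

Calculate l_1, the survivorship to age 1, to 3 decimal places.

0.990

l_1 = n_1/n_0 = 1980/2000 = 0.99 → 0.990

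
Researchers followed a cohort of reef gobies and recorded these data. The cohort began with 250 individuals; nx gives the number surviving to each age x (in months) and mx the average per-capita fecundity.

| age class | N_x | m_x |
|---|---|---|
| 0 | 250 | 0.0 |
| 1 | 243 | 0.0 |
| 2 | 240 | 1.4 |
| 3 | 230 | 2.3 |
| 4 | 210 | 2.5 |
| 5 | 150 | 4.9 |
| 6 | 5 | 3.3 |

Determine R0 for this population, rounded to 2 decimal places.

lx = nx/n0 = nx/250: 1, 0.972, 0.96, 0.92, 0.84, 0.6, 0.02
lx·mx by age: 0, 0, 1.344, 2.116, 2.1, 2.94, 0.066
R0 = Σ lx·mx = 8.566 → 8.57

8.57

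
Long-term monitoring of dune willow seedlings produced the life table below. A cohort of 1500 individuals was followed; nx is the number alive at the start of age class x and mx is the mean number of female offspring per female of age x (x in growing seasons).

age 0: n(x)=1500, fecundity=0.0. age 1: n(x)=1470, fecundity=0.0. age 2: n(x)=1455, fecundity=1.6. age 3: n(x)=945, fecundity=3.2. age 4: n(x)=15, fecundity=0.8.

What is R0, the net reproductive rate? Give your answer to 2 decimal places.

3.58

lx = nx/n0 = nx/1500: 1, 0.98, 0.97, 0.63, 0.01
lx·mx by age: 0, 0, 1.552, 2.016, 0.008
R0 = Σ lx·mx = 3.576 → 3.58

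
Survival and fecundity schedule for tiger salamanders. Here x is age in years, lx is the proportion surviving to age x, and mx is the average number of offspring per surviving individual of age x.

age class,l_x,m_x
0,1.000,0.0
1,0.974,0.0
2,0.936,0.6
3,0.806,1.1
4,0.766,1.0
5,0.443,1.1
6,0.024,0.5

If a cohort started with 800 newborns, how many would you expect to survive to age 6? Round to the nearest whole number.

19

Expected survivors = N0 · l_6 = 800 × 0.024 = 19.2 → 19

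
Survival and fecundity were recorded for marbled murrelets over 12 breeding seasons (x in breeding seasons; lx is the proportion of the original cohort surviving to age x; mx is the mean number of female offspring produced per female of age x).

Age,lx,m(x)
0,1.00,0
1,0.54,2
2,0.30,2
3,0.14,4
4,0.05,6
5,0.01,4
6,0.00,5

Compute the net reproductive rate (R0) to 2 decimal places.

2.58

lx·mx by age: 0, 1.08, 0.6, 0.56, 0.3, 0.04, 0
R0 = Σ lx·mx = 2.58 → 2.58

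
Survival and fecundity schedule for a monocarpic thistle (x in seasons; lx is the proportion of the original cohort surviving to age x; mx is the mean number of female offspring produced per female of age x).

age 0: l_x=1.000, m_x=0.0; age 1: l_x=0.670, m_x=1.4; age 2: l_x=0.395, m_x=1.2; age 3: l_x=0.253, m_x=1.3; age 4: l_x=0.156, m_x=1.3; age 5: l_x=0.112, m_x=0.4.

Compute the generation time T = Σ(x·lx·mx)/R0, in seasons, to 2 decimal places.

1.97

lx·mx: 0, 0.938, 0.474, 0.3289, 0.2028, 0.0448 → R0 = 1.9885
x·lx·mx: 0, 0.938, 0.948, 0.9867, 0.8112, 0.224 → Σ = 3.9079
T = 3.9079 / 1.9885 = 1.96525… → 1.97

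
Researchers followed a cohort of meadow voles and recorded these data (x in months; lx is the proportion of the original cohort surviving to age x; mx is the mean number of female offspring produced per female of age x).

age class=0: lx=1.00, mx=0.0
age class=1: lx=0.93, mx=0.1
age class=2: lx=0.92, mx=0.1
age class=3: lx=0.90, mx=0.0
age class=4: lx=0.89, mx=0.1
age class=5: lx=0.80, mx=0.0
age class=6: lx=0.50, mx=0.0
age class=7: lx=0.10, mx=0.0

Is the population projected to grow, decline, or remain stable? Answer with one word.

declining

R0 = Σ lx·mx = 0 + 0.093 + 0.092 + 0 + 0.089 + 0 + 0 + 0 = 0.274
R0 < 1, so the population is declining.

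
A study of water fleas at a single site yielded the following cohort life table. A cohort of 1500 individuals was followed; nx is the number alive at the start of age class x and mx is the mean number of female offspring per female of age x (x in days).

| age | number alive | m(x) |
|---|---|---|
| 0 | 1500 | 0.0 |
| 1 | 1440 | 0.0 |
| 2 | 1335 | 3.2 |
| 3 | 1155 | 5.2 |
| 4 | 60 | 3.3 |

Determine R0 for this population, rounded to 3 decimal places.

6.984

lx = nx/n0 = nx/1500: 1, 0.96, 0.89, 0.77, 0.04
lx·mx by age: 0, 0, 2.848, 4.004, 0.132
R0 = Σ lx·mx = 6.984 → 6.984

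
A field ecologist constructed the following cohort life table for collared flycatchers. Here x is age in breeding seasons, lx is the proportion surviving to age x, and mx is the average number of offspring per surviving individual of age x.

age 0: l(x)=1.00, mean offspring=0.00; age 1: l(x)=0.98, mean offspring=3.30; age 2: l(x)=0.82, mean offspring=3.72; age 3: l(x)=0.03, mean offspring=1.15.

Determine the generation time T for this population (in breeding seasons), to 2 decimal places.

lx·mx: 0, 3.234, 3.0504, 0.0345 → R0 = 6.3189
x·lx·mx: 0, 3.234, 6.1008, 0.1035 → Σ = 9.4383
T = 9.4383 / 6.3189 = 1.493662… → 1.49

1.49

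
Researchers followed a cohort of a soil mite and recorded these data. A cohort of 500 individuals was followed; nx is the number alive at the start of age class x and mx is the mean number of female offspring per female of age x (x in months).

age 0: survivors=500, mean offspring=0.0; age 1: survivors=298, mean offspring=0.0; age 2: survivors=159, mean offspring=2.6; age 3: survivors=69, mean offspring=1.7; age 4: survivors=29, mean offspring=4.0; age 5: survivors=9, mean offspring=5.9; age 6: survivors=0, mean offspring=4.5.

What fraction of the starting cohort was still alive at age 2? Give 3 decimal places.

l_2 = n_2/n_0 = 159/500 = 0.318 → 0.318

0.318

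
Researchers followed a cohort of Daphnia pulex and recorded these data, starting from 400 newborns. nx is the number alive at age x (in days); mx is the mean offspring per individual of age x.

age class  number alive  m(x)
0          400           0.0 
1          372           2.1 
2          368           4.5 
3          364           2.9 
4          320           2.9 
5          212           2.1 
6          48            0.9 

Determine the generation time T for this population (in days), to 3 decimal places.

lx = nx/n0 = nx/400: 1, 0.93, 0.92, 0.91, 0.8, 0.53, 0.12
lx·mx: 0, 1.953, 4.14, 2.639, 2.32, 1.113, 0.108 → R0 = 12.273
x·lx·mx: 0, 1.953, 8.28, 7.917, 9.28, 5.565, 0.648 → Σ = 33.643
T = 33.643 / 12.273 = 2.741221… → 2.741

2.741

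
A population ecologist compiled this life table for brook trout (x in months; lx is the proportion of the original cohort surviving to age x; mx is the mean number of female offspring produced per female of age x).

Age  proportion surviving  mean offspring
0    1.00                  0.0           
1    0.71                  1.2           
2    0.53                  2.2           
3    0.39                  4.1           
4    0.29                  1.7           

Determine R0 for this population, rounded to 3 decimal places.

4.110

lx·mx by age: 0, 0.852, 1.166, 1.599, 0.493
R0 = Σ lx·mx = 4.11 → 4.110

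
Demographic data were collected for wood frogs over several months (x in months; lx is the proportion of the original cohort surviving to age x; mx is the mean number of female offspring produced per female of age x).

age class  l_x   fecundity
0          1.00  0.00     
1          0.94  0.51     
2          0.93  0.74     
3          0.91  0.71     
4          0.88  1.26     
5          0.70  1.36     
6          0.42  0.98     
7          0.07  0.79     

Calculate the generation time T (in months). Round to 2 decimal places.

lx·mx: 0, 0.4794, 0.6882, 0.6461, 1.1088, 0.952, 0.4116, 0.0553 → R0 = 4.3414
x·lx·mx: 0, 0.4794, 1.3764, 1.9383, 4.4352, 4.76, 2.4696, 0.3871 → Σ = 15.846
T = 15.846 / 4.3414 = 3.649975… → 3.65

3.65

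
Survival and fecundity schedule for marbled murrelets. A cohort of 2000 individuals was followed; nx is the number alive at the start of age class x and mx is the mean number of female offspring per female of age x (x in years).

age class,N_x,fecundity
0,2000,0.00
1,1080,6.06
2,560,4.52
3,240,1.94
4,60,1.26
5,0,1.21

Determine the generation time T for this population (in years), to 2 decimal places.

lx = nx/n0 = nx/2000: 1, 0.54, 0.28, 0.12, 0.03, 0
lx·mx: 0, 3.2724, 1.2656, 0.2328, 0.0378, 0 → R0 = 4.8086
x·lx·mx: 0, 3.2724, 2.5312, 0.6984, 0.1512, 0 → Σ = 6.6532
T = 6.6532 / 4.8086 = 1.383604… → 1.38

1.38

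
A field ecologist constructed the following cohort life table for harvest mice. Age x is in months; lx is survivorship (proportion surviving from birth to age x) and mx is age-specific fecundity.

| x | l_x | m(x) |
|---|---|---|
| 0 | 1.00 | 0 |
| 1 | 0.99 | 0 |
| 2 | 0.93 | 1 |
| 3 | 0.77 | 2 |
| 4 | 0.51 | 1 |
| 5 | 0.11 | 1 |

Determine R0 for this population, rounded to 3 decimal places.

lx·mx by age: 0, 0, 0.93, 1.54, 0.51, 0.11
R0 = Σ lx·mx = 3.09 → 3.090

3.090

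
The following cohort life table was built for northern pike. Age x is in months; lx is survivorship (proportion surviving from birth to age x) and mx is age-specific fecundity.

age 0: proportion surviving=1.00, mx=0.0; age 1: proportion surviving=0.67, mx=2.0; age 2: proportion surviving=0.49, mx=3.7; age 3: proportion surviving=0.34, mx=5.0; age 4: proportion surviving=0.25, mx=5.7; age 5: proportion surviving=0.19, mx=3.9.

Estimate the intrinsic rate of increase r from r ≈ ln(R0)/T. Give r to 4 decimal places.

R0 = Σ lx·mx = 0 + 1.34 + 1.813 + 1.7 + 1.425 + 0.741 = 7.019
Σ x·lx·mx = 19.471; T = 19.471/7.019 = 2.77404…
r ≈ ln(R0)/T = ln(7.019)/2.77404… = 0.702448… → 0.7024

0.7024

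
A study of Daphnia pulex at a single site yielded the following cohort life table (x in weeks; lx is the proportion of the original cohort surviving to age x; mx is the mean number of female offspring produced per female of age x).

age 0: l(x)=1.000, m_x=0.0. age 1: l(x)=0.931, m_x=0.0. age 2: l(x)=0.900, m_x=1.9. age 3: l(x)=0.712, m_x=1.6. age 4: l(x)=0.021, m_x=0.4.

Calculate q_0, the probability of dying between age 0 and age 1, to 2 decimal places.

0.07

q_0 = (l_0 − l_1) / l_0 = (1 − 0.931) / 1
     = 0.069 / 1 = 0.069 → 0.07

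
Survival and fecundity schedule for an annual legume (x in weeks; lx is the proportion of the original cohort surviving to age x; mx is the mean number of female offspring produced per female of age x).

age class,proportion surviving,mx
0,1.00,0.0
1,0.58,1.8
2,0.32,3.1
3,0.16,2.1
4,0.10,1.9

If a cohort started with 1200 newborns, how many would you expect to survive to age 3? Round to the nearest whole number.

192

Expected survivors = N0 · l_3 = 1200 × 0.16 = 192 → 192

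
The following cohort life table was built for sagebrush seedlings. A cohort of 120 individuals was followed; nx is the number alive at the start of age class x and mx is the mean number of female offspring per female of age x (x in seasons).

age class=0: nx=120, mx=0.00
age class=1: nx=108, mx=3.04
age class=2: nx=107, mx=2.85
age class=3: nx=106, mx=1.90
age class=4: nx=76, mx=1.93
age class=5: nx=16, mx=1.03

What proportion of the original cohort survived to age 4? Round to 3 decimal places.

0.633

l_4 = n_4/n_0 = 76/120 = 0.633333… → 0.633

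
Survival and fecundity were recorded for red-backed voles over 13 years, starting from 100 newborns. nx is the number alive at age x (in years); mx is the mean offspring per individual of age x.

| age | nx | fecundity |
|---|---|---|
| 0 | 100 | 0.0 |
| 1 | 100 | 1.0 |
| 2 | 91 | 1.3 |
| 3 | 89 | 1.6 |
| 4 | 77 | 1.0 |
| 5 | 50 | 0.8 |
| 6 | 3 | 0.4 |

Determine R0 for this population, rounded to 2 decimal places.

4.79

lx = nx/n0 = nx/100: 1, 1, 0.91, 0.89, 0.77, 0.5, 0.03
lx·mx by age: 0, 1, 1.183, 1.424, 0.77, 0.4, 0.012
R0 = Σ lx·mx = 4.789 → 4.79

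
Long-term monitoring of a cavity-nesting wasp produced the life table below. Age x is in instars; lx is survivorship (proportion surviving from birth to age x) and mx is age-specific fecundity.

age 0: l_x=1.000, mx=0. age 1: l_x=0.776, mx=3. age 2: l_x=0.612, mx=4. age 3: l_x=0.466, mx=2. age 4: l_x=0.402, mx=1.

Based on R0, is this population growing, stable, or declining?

R0 = Σ lx·mx = 0 + 2.328 + 2.448 + 0.932 + 0.402 = 6.11
R0 > 1, so the population is growing.

growing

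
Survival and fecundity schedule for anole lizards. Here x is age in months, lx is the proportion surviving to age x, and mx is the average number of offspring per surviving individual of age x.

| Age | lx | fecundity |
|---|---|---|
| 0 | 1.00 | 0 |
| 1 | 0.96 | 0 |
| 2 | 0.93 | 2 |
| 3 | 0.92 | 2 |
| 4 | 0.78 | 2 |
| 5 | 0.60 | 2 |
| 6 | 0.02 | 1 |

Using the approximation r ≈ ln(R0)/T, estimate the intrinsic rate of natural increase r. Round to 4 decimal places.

R0 = Σ lx·mx = 0 + 0 + 1.86 + 1.84 + 1.56 + 1.2 + 0.02 = 6.48
Σ x·lx·mx = 21.6; T = 21.6/6.48 = 3.33333…
r ≈ ln(R0)/T = ln(6.48)/3.33333… = 0.560616… → 0.5606

0.5606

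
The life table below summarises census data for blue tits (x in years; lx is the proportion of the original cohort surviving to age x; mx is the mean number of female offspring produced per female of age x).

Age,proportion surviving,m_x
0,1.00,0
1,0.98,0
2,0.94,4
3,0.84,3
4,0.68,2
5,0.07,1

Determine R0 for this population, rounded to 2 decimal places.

7.71

lx·mx by age: 0, 0, 3.76, 2.52, 1.36, 0.07
R0 = Σ lx·mx = 7.71 → 7.71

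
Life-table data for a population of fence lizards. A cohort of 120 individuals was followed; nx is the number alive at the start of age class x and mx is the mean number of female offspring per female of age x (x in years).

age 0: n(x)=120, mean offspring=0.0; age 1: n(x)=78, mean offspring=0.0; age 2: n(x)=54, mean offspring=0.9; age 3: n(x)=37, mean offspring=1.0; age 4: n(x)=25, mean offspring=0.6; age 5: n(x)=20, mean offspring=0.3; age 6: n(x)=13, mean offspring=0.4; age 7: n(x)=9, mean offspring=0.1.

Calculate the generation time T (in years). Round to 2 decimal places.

lx = nx/n0 = nx/120: 1, 0.65, 0.45, 0.30833…, 0.20833…, 0.16667…, 0.10833…, 0.075
lx·mx: 0, 0, 0.405, 0.308333…, 0.125…, 0.05…, 0.043333…, 0.0075 → R0 = 0.939167…
x·lx·mx: 0, 0, 0.81, 0.925…, 0.5…, 0.25…, 0.26…, 0.0525 → Σ = 2.7975…
T = 2.7975… / 0.939167… = 2.978705… → 2.98

2.98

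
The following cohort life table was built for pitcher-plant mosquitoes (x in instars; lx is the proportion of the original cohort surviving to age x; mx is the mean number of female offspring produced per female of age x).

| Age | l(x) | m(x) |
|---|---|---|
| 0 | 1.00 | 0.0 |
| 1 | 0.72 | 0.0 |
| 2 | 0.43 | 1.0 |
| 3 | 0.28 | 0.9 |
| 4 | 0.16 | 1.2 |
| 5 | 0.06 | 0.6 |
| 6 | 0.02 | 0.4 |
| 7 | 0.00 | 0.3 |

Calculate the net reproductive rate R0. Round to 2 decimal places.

0.92

lx·mx by age: 0, 0, 0.43, 0.252, 0.192, 0.036, 0.008, 0
R0 = Σ lx·mx = 0.918 → 0.92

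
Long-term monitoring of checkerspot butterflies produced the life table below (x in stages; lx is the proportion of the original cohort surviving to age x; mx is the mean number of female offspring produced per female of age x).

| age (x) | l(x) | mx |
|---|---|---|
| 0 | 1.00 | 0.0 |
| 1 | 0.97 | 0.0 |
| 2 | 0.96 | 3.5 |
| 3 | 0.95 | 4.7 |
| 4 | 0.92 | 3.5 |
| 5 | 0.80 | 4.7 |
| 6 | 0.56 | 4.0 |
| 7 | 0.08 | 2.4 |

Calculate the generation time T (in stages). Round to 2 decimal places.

lx·mx: 0, 0, 3.36, 4.465, 3.22, 3.76, 2.24, 0.192 → R0 = 17.237
x·lx·mx: 0, 0, 6.72, 13.395, 12.88, 18.8, 13.44, 1.344 → Σ = 66.579
T = 66.579 / 17.237 = 3.862563… → 3.86

3.86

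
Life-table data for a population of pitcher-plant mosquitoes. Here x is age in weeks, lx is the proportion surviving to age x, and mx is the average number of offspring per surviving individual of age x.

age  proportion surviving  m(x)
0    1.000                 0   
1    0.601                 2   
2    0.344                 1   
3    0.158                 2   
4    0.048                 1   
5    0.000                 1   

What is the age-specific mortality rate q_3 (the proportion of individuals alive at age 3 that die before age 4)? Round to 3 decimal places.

0.696

q_3 = (l_3 − l_4) / l_3 = (0.158 − 0.048) / 0.158
     = 0.11 / 0.158 = 0.696203… → 0.696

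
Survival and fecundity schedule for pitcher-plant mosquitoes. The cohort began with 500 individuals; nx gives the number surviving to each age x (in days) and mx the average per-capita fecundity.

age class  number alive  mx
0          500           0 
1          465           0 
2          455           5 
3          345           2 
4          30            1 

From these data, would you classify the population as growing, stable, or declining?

lx = nx/n0 = nx/500: 1, 0.93, 0.91, 0.69, 0.06
R0 = Σ lx·mx = 0 + 0 + 4.55 + 1.38 + 0.06 = 5.99
R0 > 1, so the population is growing.

growing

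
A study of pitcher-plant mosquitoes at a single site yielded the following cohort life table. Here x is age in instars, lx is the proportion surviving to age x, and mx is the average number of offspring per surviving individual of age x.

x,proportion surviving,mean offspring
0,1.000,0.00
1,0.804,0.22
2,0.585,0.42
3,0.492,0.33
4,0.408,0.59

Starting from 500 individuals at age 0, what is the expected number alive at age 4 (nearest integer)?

204

Expected survivors = N0 · l_4 = 500 × 0.408 = 204 → 204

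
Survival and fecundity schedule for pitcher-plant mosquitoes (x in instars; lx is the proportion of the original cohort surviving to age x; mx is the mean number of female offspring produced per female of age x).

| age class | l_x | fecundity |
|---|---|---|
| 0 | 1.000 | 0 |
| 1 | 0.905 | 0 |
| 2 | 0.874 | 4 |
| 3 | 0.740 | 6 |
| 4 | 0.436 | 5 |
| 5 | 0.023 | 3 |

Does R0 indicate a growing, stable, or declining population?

R0 = Σ lx·mx = 0 + 0 + 3.496 + 4.44 + 2.18 + 0.069 = 10.185
R0 > 1, so the population is growing.

growing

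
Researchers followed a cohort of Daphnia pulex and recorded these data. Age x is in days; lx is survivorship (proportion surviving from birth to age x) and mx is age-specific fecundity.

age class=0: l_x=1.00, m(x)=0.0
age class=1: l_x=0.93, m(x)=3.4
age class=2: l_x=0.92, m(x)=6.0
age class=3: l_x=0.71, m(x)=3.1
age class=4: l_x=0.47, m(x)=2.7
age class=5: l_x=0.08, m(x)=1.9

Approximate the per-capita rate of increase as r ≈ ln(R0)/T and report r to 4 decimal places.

R0 = Σ lx·mx = 0 + 3.162 + 5.52 + 2.201 + 1.269 + 0.152 = 12.304
Σ x·lx·mx = 26.641; T = 26.641/12.304 = 2.16523…
r ≈ ln(R0)/T = ln(12.304)/2.16523… = 1.159195… → 1.1592

1.1592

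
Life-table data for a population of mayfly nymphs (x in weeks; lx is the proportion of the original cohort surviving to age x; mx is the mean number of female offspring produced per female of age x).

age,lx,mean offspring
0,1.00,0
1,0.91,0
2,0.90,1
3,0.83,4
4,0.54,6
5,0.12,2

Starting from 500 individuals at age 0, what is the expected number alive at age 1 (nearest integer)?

Expected survivors = N0 · l_1 = 500 × 0.91 = 455 → 455

455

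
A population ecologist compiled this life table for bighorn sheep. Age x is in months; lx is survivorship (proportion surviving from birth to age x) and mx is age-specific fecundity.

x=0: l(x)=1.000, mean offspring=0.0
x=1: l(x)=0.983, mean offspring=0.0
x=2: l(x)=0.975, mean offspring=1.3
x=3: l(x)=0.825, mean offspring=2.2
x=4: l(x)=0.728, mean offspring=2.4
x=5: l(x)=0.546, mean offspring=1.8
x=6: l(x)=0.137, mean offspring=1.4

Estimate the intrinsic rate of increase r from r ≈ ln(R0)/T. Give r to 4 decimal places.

0.5117

R0 = Σ lx·mx = 0 + 0 + 1.2675 + 1.815 + 1.7472 + 0.9828 + 0.1918 = 6.0043
Σ x·lx·mx = 21.0336; T = 21.0336/6.0043 = 3.50309…
r ≈ ln(R0)/T = ln(6.0043)/3.50309… = 0.511684… → 0.5117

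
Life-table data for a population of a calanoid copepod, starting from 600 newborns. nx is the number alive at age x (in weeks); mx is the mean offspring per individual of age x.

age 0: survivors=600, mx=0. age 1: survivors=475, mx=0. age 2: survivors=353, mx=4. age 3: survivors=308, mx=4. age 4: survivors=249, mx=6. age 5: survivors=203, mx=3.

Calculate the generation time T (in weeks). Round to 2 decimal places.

3.27

lx = nx/n0 = nx/600: 1, 0.79167…, 0.58833…, 0.51333…, 0.415, 0.33833…
lx·mx: 0, 0, 2.353333…, 2.053333…, 2.49, 1.015… → R0 = 7.911667…
x·lx·mx: 0, 0, 4.706667…, 6.16…, 9.96, 5.075… → Σ = 25.901667…
T = 25.901667… / 7.911667… = 3.273857… → 3.27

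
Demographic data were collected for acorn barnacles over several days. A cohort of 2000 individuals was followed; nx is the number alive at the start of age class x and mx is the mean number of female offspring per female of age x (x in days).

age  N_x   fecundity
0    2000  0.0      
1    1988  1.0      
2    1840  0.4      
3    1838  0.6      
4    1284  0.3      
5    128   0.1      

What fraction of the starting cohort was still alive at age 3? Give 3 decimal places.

0.919

l_3 = n_3/n_0 = 1838/2000 = 0.919 → 0.919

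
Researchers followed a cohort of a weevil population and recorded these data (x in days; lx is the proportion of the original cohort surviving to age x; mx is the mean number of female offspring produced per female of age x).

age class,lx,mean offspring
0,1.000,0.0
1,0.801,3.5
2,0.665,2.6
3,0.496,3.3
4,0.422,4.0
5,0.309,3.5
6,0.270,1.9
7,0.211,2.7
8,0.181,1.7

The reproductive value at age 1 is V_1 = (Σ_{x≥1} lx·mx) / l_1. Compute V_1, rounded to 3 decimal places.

12.895

lx·mx for x ≥ 1: 2.8035, 1.729, 1.6368, 1.688, 1.0815, 0.513, 0.5697, 0.3077 → sum = 10.3292
V_1 = 10.3292 / l_1 = 10.3292 / 0.801 = 12.895381… → 12.895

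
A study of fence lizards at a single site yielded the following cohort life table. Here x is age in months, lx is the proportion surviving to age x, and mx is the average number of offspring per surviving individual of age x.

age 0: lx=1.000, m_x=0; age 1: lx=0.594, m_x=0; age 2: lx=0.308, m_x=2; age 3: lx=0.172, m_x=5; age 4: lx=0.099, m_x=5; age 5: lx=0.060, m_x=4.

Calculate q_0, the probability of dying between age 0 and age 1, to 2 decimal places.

q_0 = (l_0 − l_1) / l_0 = (1 − 0.594) / 1
     = 0.406 / 1 = 0.406 → 0.41

0.41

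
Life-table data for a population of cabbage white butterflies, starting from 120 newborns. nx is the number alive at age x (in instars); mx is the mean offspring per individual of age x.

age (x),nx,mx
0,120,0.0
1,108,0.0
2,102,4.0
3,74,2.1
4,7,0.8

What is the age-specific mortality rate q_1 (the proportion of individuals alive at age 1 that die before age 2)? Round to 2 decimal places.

lx = nx/n0 = nx/120: 1, 0.9, 0.85, 0.61667…, 0.05833…
q_1 = (l_1 − l_2) / l_1 = (0.9 − 0.85) / 0.9
     = 0.05 / 0.9 = 0.055556… → 0.06

0.06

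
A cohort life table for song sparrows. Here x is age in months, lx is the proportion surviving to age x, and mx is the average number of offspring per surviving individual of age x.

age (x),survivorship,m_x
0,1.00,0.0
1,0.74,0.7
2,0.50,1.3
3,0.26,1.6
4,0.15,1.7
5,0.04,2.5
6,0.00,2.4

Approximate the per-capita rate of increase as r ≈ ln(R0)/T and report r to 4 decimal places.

R0 = Σ lx·mx = 0 + 0.518 + 0.65 + 0.416 + 0.255 + 0.1 + 0 = 1.939
Σ x·lx·mx = 4.586; T = 4.586/1.939 = 2.36514…
r ≈ ln(R0)/T = ln(1.939)/2.36514… = 0.279972… → 0.2800

0.2800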